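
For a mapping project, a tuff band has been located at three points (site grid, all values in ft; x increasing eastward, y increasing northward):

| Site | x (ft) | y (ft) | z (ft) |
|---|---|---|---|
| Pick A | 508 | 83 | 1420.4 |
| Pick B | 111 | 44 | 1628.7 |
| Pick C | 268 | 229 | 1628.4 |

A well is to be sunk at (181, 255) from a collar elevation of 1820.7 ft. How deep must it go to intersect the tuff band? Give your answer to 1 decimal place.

129.9 ft

Let the plane be z = a·x + b·y + c.
Pick B−Pick A: −397a − 39b = 208.3;  Pick C−Pick A: −240a + 146b = 208.
Solving gives a = −0.57223, b = 0.48400.
Then c = 1420.4 − a·508 − b·83 = 1670.92.
At (181, 255): z_contact = −103.57 + 123.42 + 1670.92 = 1690.77 ft.
Depth below ground = 1820.7 − 1690.77 = 129.9 ft.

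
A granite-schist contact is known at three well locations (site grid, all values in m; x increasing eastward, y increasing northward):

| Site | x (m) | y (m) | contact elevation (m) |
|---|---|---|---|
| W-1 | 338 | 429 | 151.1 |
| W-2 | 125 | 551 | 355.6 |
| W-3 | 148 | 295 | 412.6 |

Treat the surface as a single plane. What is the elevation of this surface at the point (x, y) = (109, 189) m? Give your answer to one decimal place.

491.8 m

Two edge vectors: W-1→W-2 = (-213, 122, 204.5), W-1→W-3 = (-190, -134, 261.5).
Normal n = (W-1→W-2) × (W-1→W-3) = (59306, 16844.5, 51722).
So ∂z/∂x = −n_x/n_z = −1.14663 and ∂z/∂y = −n_y/n_z = −0.32567.
Intercept c from W-1: 151.1 + 387.56 + 139.71 = 678.38.
At (109, 189): z = −125.0 − 61.6 + 678.38 = 491.8 m.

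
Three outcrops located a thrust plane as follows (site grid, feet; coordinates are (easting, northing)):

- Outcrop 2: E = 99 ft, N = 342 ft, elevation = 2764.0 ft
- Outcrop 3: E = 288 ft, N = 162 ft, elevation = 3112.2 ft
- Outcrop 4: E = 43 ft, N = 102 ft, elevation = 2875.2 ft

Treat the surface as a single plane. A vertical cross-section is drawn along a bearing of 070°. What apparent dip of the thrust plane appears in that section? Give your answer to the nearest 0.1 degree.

Two edge vectors: Outcrop 2→Outcrop 3 = (189, -180, 348.2), Outcrop 2→Outcrop 4 = (-56, -240, 111.2).
Normal n = (Outcrop 2→Outcrop 3) × (Outcrop 2→Outcrop 4) = (63552, -40516, -55440).
So ∂z/∂E = −n_x/n_z = 1.14632 and ∂z/∂N = −n_y/n_z = −0.73081.
Unit vector along 070° is (sin 70°, cos 70°) = (0.9397, 0.3420).
Slope in that direction = a·(0.9397) + b·(0.3420) = 0.82724.
Apparent dip = arctan|0.82724| = 39.6° (true dip is 53.7°, so apparent ≤ true as expected).

39.6°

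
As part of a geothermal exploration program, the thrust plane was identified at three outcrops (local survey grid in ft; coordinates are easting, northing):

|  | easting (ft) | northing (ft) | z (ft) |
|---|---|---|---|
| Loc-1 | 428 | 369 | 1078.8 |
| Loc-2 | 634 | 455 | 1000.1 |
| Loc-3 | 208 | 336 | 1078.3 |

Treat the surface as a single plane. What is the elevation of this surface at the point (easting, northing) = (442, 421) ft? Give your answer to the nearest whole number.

Two edge vectors: Loc-1→Loc-2 = (206, 86, -78.7), Loc-1→Loc-3 = (-220, -33, -0.5).
Normal n = (Loc-1→Loc-2) × (Loc-1→Loc-3) = (-2640.1, 17417, 12122).
So ∂z/∂easting = −n_x/n_z = 0.21779 and ∂z/∂northing = −n_y/n_z = −1.43681.
Intercept c from Loc-1: 1078.8 − 93.22 + 530.18 = 1515.77.
At (442, 421): z = 96.3 − 604.9 + 1515.77 = 1007.1 ft.

1007 ft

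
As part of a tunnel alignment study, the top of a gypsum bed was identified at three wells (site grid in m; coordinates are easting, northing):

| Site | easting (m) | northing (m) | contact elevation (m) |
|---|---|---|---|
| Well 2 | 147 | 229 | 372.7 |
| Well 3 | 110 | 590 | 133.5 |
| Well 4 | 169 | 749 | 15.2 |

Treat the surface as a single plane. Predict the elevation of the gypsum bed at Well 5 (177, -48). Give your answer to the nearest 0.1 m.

Let the plane be z = a·easting + b·northing + c.
Well 3−Well 2: −37a + 361b = −239.2;  Well 4−Well 2: 22a + 520b = −357.5.
Solving gives a = −0.17193, b = −0.68023.
Then c = 372.7 − a·147 − b·229 = 553.75.
At (177, -48): z = −30.4 + 32.7 + 553.75 = 556.0 m.

556.0 m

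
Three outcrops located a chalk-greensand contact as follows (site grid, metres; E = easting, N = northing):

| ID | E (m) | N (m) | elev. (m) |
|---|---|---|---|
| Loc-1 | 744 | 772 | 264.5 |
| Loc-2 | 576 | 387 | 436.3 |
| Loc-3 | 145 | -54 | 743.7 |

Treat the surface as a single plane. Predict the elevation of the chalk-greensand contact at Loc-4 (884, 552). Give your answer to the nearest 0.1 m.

Let the plane be z = a·E + b·N + c.
Loc-2−Loc-1: −168a − 385b = 171.8;  Loc-3−Loc-1: −599a − 826b = 479.2.
Solving gives a = −0.46365, b = −0.24391.
Then c = 264.5 − a·744 − b·772 = 797.76.
At (884, 552): z = −409.9 − 134.6 + 797.76 = 253.2 m.

253.2 m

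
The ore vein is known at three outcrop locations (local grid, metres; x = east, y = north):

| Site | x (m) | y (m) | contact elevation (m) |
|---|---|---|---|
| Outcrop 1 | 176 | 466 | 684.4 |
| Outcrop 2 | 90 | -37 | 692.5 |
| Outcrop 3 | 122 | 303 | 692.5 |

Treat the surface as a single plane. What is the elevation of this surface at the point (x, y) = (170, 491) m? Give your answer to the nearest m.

686 m

Let the plane be z = a·x + b·y + c.
Outcrop 2−Outcrop 1: −86a − 503b = 8.1;  Outcrop 3−Outcrop 1: −54a − 163b = 8.1.
Solving gives a = −0.20953, b = 0.01972.
Then c = 684.4 − a·176 − b·466 = 712.09.
At (170, 491): z = −35.6 + 9.7 + 712.09 = 686.2 m.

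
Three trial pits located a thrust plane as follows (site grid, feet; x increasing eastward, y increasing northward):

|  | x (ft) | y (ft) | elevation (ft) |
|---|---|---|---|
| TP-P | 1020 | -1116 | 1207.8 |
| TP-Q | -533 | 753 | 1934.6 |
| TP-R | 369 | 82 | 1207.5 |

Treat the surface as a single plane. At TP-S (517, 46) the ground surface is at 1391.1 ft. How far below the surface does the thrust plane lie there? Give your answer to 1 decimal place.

Let the plane be z = a·x + b·y + c.
TP-Q−TP-P: −1553a + 1869b = 726.8;  TP-R−TP-P: −651a + 1198b = −0.3.
Solving gives a = −1.353372, b = −0.735680.
Then c = 1207.8 − a·1020 − b·-1116 = 1767.22.
At (517, 46): z_contact = −699.69 − 33.84 + 1767.22 = 1033.69 ft.
Depth below ground = 1391.1 − 1033.69 = 357.4 ft.

357.4 ft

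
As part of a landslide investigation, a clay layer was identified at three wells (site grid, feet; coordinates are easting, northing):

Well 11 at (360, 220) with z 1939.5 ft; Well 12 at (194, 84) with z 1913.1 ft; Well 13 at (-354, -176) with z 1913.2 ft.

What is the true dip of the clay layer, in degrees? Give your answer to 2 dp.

Let the plane be z = a·easting + b·northing + c.
Well 12−Well 11: −166a − 136b = −26.4;  Well 13−Well 11: −714a − 396b = −26.3.
Solving gives a = −0.21926, b = 0.46174.
Gradient magnitude |∇z| = √(a² + b²) = √(0.04807 + 0.21320) = 0.51115.
True dip = arctan(0.51115) = 27.07°, dipping toward SSE (azimuth ≈ 155°).

27.07°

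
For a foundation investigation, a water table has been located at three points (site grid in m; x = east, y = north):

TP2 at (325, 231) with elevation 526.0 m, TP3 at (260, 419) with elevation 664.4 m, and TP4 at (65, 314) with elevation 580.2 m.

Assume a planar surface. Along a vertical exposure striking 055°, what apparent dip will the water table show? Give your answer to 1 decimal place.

Two edge vectors: TP2→TP3 = (-65, 188, 138.4), TP2→TP4 = (-260, 83, 54.2).
Normal n = (TP2→TP3) × (TP2→TP4) = (-1297.6, -32461, 43485).
So ∂z/∂x = −n_x/n_z = 0.02984 and ∂z/∂y = −n_y/n_z = 0.74649.
Unit vector along 055° is (sin 55°, cos 55°) = (0.8192, 0.5736).
Slope in that direction = a·(0.8192) + b·(0.5736) = 0.45261.
Apparent dip = arctan|0.45261| = 24.4° (true dip is 36.8°, so apparent ≤ true as expected).

24.4°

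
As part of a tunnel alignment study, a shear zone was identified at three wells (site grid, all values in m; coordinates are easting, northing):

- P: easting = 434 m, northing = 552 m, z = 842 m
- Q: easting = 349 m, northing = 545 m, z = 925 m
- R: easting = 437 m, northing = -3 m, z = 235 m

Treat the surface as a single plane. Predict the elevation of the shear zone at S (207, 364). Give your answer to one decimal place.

Let the plane be z = a·easting + b·northing + c.
Q−P: −85a − 7b = 83;  R−P: 3a − 555b = −607.
Solving gives a = −1.06606, b = 1.08793.
Then c = 842 − a·434 − b·552 = 704.13.
At (207, 364): z = −220.7 + 396.0 + 704.13 = 879.5 m.

879.5 m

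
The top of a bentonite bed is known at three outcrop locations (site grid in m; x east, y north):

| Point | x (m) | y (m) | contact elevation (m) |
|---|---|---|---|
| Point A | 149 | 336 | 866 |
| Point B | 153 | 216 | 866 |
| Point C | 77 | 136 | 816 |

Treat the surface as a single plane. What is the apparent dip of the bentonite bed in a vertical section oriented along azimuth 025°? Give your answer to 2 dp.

16.06°

Let the plane be z = a·x + b·y + c.
Point B−Point A: 4a − 120b = 0;  Point C−Point A: −72a − 200b = −50.
Solving gives a = 0.63559, b = 0.02119.
Unit vector along 025° is (sin 25°, cos 25°) = (0.4226, 0.9063).
Slope in that direction = a·(0.4226) + b·(0.9063) = 0.28781.
Apparent dip = arctan|0.28781| = 16.06° (true dip is 32.5°, so apparent ≤ true as expected).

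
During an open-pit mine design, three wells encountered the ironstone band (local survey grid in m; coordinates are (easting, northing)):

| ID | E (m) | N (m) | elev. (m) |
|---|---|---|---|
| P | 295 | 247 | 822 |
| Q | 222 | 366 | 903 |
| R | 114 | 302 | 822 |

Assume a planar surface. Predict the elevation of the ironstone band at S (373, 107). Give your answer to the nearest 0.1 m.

Let the plane be z = a·E + b·N + c.
Q−P: −73a + 119b = 81;  R−P: −181a + 55b = 0.
Solving gives a = 0.25422, b = 0.83662.
Then c = 822 − a·295 − b·247 = 540.36.
At (373, 107): z = 94.8 + 89.5 + 540.36 = 724.7 m.

724.7 m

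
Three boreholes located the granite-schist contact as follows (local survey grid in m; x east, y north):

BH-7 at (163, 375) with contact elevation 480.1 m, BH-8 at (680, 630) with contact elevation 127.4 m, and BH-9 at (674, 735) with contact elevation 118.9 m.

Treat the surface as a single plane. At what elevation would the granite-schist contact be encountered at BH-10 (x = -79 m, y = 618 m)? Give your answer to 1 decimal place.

Let the plane be z = a·x + b·y + c.
BH-8−BH-7: 517a + 255b = −352.7;  BH-9−BH-7: 511a + 360b = −361.2.
Solving gives a = −0.62467, b = −0.11665.
Then c = 480.1 − a·163 − b·375 = 625.66.
At (-79, 618): z = 49.3 − 72.1 + 625.66 = 602.9 m.

602.9 m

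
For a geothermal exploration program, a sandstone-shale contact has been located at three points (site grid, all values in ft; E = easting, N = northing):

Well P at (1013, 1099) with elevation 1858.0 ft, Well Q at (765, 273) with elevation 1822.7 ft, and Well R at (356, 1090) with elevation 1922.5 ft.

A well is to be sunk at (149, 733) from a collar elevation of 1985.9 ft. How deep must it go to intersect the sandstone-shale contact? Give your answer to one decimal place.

68.8 ft

Let the plane be z = a·E + b·N + c.
Well Q−Well P: −248a − 826b = −35.3;  Well R−Well P: −657a − 9b = 64.5.
Solving gives a = −0.099167, b = 0.072510.
Then c = 1858 − a·1013 − b·1099 = 1878.77.
At (149, 733): z_contact = −14.78 + 53.15 + 1878.77 = 1917.14 ft.
Depth below ground = 1985.9 − 1917.14 = 68.8 ft.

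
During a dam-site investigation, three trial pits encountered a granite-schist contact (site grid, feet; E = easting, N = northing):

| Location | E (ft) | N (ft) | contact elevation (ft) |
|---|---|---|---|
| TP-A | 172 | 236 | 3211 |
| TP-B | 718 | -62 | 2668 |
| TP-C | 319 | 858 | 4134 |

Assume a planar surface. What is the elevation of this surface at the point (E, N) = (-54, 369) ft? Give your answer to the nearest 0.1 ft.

3450.5 ft

Let the plane be z = a·E + b·N + c.
TP-B−TP-A: 546a − 298b = −543;  TP-C−TP-A: 147a + 622b = 923.
Solving gives a = −0.16351, b = 1.52257.
Then c = 3211 − a·172 − b·236 = 2879.80.
At (-54, 369): z = 8.8 + 561.8 + 2879.80 = 3450.5 ft.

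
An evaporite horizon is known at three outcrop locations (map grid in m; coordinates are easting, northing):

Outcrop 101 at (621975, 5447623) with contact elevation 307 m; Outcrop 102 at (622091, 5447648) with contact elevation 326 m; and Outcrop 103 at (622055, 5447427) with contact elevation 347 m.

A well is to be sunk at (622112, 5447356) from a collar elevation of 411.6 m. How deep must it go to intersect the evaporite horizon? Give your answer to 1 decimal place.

44.8 m

Let the plane be z = a·easting + b·northing + c.
Outcrop 102−Outcrop 101: 116a + 25b = 19;  Outcrop 103−Outcrop 101: 80a − 196b = 40.
Solving gives a = 0.190976714, b = −0.126131953.
Then c = 307 − a·621975 − b·5447623 = 568643.59.
At (622112, 5447356): z_contact = 118808.91 − 687085.65 + 568643.59 = 366.84 m.
Depth below ground = 411.6 − 366.84 = 44.8 m.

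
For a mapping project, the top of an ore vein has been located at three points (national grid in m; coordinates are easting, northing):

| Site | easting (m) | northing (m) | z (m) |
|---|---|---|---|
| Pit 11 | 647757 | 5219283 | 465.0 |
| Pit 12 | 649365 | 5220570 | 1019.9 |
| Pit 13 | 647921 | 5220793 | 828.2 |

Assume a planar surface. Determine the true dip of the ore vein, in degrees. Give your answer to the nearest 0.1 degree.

15.5°

Let the plane be z = a·easting + b·northing + c.
Pit 12−Pit 11: 1608a + 1287b = 554.9;  Pit 13−Pit 11: 164a + 1510b = 363.2.
Solving gives a = 0.16710, b = 0.22238.
Gradient magnitude |∇z| = √(a² + b²) = √(0.02792 + 0.04945) = 0.27816.
True dip = arctan(0.27816) = 15.5°, dipping toward SW (azimuth ≈ 217°).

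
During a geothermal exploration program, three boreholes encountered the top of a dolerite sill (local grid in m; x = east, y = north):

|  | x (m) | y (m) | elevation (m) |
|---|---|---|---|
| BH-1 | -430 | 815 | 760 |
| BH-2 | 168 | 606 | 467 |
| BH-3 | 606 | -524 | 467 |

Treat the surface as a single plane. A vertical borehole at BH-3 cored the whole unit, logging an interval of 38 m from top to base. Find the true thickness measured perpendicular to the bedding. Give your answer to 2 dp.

32.47 m

Let the plane be z = a·x + b·y + c.
BH-2−BH-1: 598a − 209b = −293;  BH-3−BH-1: 1036a − 1339b = −293.
Solving gives a = −0.56674, b = −0.21968.
|∇z| = √(a²+b²) = 0.60783, so dip δ = arctan(0.60783) = 31.29°.
True thickness = vertical thickness × cos δ = 38 × cos 31.29° = 32.47 m.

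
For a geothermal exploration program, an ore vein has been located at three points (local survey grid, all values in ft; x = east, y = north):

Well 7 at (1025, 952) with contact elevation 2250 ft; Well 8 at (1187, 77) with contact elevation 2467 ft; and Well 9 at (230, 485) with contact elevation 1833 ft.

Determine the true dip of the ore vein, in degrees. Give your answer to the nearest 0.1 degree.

Two edge vectors: Well 7→Well 8 = (162, -875, 217), Well 7→Well 9 = (-795, -467, -417).
Normal n = (Well 7→Well 8) × (Well 7→Well 9) = (466214, -104961, -771279).
So ∂z/∂x = −n_x/n_z = 0.60447 and ∂z/∂y = −n_y/n_z = −0.13609.
Gradient magnitude |∇z| = √(a² + b²) = √(0.36538 + 0.01852) = 0.61960.
True dip = arctan(0.61960) = 31.8°, dipping toward WNW (azimuth ≈ 283°).

31.8°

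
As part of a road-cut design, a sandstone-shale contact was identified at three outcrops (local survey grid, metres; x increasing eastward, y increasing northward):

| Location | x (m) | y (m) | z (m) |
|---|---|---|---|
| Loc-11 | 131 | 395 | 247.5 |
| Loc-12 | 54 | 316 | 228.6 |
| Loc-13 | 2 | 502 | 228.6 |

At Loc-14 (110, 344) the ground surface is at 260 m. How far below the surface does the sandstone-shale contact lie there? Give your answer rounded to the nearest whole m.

Two edge vectors: Loc-11→Loc-12 = (-77, -79, -18.9), Loc-11→Loc-13 = (-129, 107, -18.9).
Normal n = (Loc-11→Loc-12) × (Loc-11→Loc-13) = (3515.4, 982.8, -18430).
So ∂z/∂x = −n_x/n_z = 0.19074 and ∂z/∂y = −n_y/n_z = 0.05333.
Intercept c from Loc-11: 247.5 − 24.99 − 21.06 = 201.45.
At (110, 344): z_contact = 21.0 + 18.3 + 201.45 = 240.8 m.
Depth below ground = 260 − 240.8 = 19 m.

19 m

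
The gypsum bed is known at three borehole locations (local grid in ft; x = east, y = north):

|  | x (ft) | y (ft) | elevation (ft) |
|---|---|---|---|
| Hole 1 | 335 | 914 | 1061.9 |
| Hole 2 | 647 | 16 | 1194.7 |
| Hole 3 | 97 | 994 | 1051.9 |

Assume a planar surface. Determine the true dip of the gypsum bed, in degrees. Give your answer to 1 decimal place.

Let the plane be z = a·x + b·y + c.
Hole 2−Hole 1: 312a − 898b = 132.8;  Hole 3−Hole 1: −238a + 80b = −10.
Solving gives a = −0.00871, b = −0.15091.
Gradient magnitude |∇z| = √(a² + b²) = √(0.00008 + 0.02277) = 0.15116.
True dip = arctan(0.15116) = 8.6°, dipping toward N (azimuth ≈ 003°).

8.6°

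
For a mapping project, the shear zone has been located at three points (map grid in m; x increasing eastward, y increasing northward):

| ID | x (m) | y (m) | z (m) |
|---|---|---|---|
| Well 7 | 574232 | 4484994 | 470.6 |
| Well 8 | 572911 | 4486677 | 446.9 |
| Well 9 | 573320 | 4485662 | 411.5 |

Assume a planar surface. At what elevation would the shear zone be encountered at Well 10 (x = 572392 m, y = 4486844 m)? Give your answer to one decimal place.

Let the plane be z = a·x + b·y + c.
Well 8−Well 7: −1321a + 1683b = −23.7;  Well 9−Well 7: −912a + 668b = −59.1.
Solving gives a = 0.128180539, b = 0.086527922.
Then c = 470.6 − a·574232 − b·4484994 = −461211.98.
At (572392, 4486844): z = 73369.5 + 388237.3 − 461211.98 = 394.8 m.

394.8 m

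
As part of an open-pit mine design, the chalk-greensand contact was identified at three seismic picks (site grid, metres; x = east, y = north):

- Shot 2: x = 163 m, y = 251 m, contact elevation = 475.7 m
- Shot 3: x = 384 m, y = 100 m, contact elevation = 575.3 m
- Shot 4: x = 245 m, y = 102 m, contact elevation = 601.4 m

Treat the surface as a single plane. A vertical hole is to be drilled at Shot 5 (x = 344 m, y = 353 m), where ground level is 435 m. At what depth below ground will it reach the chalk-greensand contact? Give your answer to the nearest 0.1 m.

Two edge vectors: Shot 2→Shot 3 = (221, -151, 99.6), Shot 2→Shot 4 = (82, -149, 125.7).
Normal n = (Shot 2→Shot 3) × (Shot 2→Shot 4) = (-4140.3, -19612.5, -20547).
So ∂z/∂x = −n_x/n_z = −0.20150 and ∂z/∂y = −n_y/n_z = −0.95452.
Intercept c from Shot 2: 475.7 + 32.85 + 239.58 = 748.13.
At (344, 353): z_contact = −69.32 − 336.95 + 748.13 = 341.87 m.
Depth below ground = 435 − 341.87 = 93.1 m.

93.1 m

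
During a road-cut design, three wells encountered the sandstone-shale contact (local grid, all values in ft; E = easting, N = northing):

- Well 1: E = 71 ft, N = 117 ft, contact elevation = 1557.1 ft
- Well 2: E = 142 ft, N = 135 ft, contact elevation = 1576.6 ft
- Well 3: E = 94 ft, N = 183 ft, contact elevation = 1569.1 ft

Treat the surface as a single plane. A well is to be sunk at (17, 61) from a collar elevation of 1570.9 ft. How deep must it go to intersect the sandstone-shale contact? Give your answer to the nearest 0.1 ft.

Let the plane be z = a·E + b·N + c.
Well 2−Well 1: 71a + 18b = 19.5;  Well 3−Well 1: 23a + 66b = 12.
Solving gives a = 0.25070, b = 0.09445.
Then c = 1557.1 − a·71 − b·117 = 1528.25.
At (17, 61): z_contact = 4.26 + 5.76 + 1528.25 = 1538.27 ft.
Depth below ground = 1570.9 − 1538.27 = 32.6 ft.

32.6 ft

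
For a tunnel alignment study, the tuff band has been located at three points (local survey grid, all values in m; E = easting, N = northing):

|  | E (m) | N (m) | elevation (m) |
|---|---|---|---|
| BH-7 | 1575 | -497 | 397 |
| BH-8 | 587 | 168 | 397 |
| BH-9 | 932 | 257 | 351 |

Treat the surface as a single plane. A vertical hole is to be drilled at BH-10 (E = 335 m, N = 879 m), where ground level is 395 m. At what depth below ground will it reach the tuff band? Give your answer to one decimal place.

Two edge vectors: BH-7→BH-8 = (-988, 665, 0), BH-7→BH-9 = (-643, 754, -46).
Normal n = (BH-7→BH-8) × (BH-7→BH-9) = (-30590, -45448, -317357).
So ∂z/∂E = −n_x/n_z = −0.096390 and ∂z/∂N = −n_y/n_z = −0.143208.
Intercept c from BH-7: 397 + 151.81 − 71.17 = 477.64.
At (335, 879): z_contact = −32.29 − 125.88 + 477.64 = 319.47 m.
Depth below ground = 395 − 319.47 = 75.5 m.

75.5 m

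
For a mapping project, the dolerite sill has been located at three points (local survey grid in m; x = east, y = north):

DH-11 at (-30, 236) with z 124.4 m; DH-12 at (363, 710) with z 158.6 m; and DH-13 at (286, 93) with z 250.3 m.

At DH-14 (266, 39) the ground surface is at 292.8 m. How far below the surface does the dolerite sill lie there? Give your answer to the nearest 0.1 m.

Let the plane be z = a·x + b·y + c.
DH-12−DH-11: 393a + 474b = 34.2;  DH-13−DH-11: 316a − 143b = 125.9.
Solving gives a = 0.31346, b = −0.18774.
Then c = 124.4 − a·-30 − b·236 = 178.11.
At (266, 39): z_contact = 83.38 − 7.32 + 178.11 = 254.17 m.
Depth below ground = 292.8 − 254.17 = 38.6 m.

38.6 m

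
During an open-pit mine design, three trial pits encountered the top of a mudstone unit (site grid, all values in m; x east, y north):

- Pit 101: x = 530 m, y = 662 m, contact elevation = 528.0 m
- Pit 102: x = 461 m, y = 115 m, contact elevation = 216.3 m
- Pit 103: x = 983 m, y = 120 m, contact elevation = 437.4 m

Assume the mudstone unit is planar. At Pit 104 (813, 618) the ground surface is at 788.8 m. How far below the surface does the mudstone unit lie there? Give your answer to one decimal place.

165.1 m

Let the plane be z = a·x + b·y + c.
Pit 102−Pit 101: −69a − 547b = −311.7;  Pit 103−Pit 101: 453a − 542b = −90.6.
Solving gives a = 0.41861, b = 0.51703.
Then c = 528 − a·530 − b·662 = −36.14.
At (813, 618): z_contact = 340.33 + 319.53 − 36.14 = 623.72 m.
Depth below ground = 788.8 − 623.72 = 165.1 m.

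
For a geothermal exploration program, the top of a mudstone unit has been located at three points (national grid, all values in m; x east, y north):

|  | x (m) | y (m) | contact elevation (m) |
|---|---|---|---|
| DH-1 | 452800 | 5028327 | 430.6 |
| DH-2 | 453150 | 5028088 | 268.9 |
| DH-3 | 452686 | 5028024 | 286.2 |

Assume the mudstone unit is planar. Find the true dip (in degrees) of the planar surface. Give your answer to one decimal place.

Let the plane be z = a·x + b·y + c.
DH-2−DH-1: 350a − 239b = −161.7;  DH-3−DH-1: −114a − 303b = −144.4.
Solving gives a = −0.10866, b = 0.51745.
Gradient magnitude |∇z| = √(a² + b²) = √(0.01181 + 0.26775) = 0.52873.
True dip = arctan(0.52873) = 27.9°, dipping toward SSE (azimuth ≈ 168°).

27.9°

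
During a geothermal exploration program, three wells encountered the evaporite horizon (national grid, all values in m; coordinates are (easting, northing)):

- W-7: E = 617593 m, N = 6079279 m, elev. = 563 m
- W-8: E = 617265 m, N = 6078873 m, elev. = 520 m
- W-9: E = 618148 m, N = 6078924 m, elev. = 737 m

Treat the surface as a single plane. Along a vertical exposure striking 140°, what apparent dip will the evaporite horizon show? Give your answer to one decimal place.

13.3°

Two edge vectors: W-7→W-8 = (-328, -406, -43), W-7→W-9 = (555, -355, 174).
Normal n = (W-7→W-8) × (W-7→W-9) = (-85909, 33207, 341770).
So ∂z/∂E = −n_x/n_z = 0.25136 and ∂z/∂N = −n_y/n_z = −0.09716.
Unit vector along 140° is (sin 140°, cos 140°) = (0.6428, -0.7660).
Slope in that direction = a·(0.6428) + b·(-0.7660) = 0.23600.
Apparent dip = arctan|0.23600| = 13.3° (true dip is 15.1°, so apparent ≤ true as expected).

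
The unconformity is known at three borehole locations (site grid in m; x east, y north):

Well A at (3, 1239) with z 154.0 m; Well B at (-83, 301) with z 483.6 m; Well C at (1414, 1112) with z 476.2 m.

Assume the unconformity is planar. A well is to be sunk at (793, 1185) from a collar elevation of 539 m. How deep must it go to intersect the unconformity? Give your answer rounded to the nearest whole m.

Let the plane be z = a·x + b·y + c.
Well B−Well A: −86a − 938b = 329.6;  Well C−Well A: 1411a − 127b = 322.2.
Solving gives a = 0.19511, b = −0.36927.
Then c = 154 − a·3 − b·1239 = 610.95.
At (793, 1185): z_contact = 154.7 − 437.6 + 610.95 = 328.1 m.
Depth below ground = 539 − 328.1 = 211 m.

211 m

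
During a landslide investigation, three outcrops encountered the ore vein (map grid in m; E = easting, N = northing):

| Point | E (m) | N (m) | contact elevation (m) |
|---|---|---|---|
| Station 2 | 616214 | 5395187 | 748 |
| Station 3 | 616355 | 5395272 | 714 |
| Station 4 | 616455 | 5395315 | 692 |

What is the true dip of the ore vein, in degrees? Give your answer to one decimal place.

11.7°

Let the plane be z = a·E + b·N + c.
Station 3−Station 2: 141a + 85b = −34;  Station 4−Station 2: 241a + 128b = −56.
Solving gives a = −0.16742, b = −0.12228.
Gradient magnitude |∇z| = √(a² + b²) = √(0.02803 + 0.01495) = 0.20732.
True dip = arctan(0.20732) = 11.7°, dipping toward NE (azimuth ≈ 054°).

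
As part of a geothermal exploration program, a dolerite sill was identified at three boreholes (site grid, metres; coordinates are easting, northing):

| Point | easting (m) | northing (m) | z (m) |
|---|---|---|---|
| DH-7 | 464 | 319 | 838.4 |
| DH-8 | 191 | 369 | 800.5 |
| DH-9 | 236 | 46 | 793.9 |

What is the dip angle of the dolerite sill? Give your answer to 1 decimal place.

Let the plane be z = a·easting + b·northing + c.
DH-8−DH-7: −273a + 50b = −37.9;  DH-9−DH-7: −228a − 273b = −44.5.
Solving gives a = 0.14630, b = 0.04082.
Gradient magnitude |∇z| = √(a² + b²) = √(0.02140 + 0.00167) = 0.15189.
True dip = arctan(0.15189) = 8.6°, dipping toward WSW (azimuth ≈ 254°).

8.6°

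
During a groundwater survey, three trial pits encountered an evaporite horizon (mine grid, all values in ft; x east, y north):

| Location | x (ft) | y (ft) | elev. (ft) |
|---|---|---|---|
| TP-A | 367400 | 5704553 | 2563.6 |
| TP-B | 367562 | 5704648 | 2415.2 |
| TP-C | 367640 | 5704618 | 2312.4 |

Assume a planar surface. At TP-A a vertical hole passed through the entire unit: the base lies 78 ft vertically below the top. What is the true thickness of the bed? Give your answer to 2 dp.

49.19 ft

Two edge vectors: TP-A→TP-B = (162, 95, -148.4), TP-A→TP-C = (240, 65, -251.2).
Normal n = (TP-A→TP-B) × (TP-A→TP-C) = (-14218, 5078.4, -12270).
So ∂z/∂x = −n_x/n_z = −1.15876 and ∂z/∂y = −n_y/n_z = 0.41389.
|∇z| = √(a²+b²) = 1.23046, so dip δ = arctan(1.23046) = 50.90°.
True thickness = vertical thickness × cos δ = 78 × cos 50.90° = 49.19 ft.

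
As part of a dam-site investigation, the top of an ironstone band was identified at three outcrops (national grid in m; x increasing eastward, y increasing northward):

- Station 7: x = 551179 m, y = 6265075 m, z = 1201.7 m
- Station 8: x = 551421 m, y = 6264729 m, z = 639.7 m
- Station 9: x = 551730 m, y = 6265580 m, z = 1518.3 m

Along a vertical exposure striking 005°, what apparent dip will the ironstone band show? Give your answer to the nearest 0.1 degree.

49.8°

Let the plane be z = a·x + b·y + c.
Station 8−Station 7: 242a − 346b = −562;  Station 9−Station 7: 551a + 505b = 316.6.
Solving gives a = −0.55702, b = 1.23469.
Unit vector along 005° is (sin 5°, cos 5°) = (0.0872, 0.9962).
Slope in that direction = a·(0.0872) + b·(0.9962) = 1.18144.
Apparent dip = arctan|1.18144| = 49.8° (true dip is 53.6°, so apparent ≤ true as expected).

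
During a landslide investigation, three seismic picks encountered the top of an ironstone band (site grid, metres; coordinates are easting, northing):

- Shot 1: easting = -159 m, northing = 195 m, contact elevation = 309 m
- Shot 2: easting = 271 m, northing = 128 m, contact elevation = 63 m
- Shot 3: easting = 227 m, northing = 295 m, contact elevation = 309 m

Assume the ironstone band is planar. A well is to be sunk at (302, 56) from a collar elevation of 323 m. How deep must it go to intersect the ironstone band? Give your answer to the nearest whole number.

Let the plane be z = a·easting + b·northing + c.
Shot 2−Shot 1: 430a − 67b = −246;  Shot 3−Shot 1: 386a + 100b = 0.
Solving gives a = −0.35724, b = 1.37893.
Then c = 309 − a·-159 − b·195 = −16.69.
At (302, 56): z_contact = −107.9 + 77.2 − 16.69 = -47.4 m.
Depth below ground = 323 − (-47.4) = 370 m.

370 m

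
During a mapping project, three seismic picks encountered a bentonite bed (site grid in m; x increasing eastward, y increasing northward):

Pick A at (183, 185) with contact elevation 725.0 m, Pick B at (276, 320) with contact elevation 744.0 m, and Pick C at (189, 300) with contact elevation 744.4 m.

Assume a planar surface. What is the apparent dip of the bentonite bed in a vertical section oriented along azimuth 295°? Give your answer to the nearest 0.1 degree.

6.4°

Let the plane be z = a·x + b·y + c.
Pick B−Pick A: 93a + 135b = 19;  Pick C−Pick A: 6a + 115b = 19.4.
Solving gives a = −0.04390, b = 0.17099.
Unit vector along 295° is (sin 295°, cos 295°) = (-0.9063, 0.4226).
Slope in that direction = a·(-0.9063) + b·(0.4226) = 0.11205.
Apparent dip = arctan|0.11205| = 6.4° (true dip is 10.0°, so apparent ≤ true as expected).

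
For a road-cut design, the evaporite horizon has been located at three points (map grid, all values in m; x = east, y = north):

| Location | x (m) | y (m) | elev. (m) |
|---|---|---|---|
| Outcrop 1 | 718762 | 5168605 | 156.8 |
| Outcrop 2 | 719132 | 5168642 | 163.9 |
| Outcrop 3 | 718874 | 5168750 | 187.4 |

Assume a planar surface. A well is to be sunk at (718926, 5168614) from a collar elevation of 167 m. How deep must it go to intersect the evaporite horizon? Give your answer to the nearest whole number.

9 m

Let the plane be z = a·x + b·y + c.
Outcrop 2−Outcrop 1: 370a + 37b = 7.1;  Outcrop 3−Outcrop 1: 112a + 145b = 30.6.
Solving gives a = −0.00207450, b = 0.21263685.
Then c = 156.8 − a·718762 − b·5168605 = −1097388.03.
At (718926, 5168614): z_contact = −1491.4 + 1099037.8 − 1097388.03 = 158.4 m.
Depth below ground = 167 − 158.4 = 9 m.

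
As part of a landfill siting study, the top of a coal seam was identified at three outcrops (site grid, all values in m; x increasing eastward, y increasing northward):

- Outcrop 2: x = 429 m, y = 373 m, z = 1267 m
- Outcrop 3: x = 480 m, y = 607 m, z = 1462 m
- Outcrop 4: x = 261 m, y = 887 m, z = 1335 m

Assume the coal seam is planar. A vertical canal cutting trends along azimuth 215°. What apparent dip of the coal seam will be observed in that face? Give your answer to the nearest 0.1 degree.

Let the plane be z = a·x + b·y + c.
Outcrop 3−Outcrop 2: 51a + 234b = 195;  Outcrop 4−Outcrop 2: −168a + 514b = 68.
Solving gives a = 1.28679, b = 0.55288.
Unit vector along 215° is (sin 215°, cos 215°) = (-0.5736, -0.8192).
Slope in that direction = a·(-0.5736) + b·(-0.8192) = −1.19096.
Apparent dip = arctan|1.19096| = 50.0° (true dip is 54.5°, so apparent ≤ true as expected).

50.0°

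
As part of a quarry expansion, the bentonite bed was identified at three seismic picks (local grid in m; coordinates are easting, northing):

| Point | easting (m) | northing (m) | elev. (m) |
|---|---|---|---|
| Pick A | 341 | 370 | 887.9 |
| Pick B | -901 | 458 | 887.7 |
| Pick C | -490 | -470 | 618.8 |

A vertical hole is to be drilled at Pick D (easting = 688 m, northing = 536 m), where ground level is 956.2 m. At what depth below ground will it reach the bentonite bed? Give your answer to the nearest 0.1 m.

11.2 m

Let the plane be z = a·easting + b·northing + c.
Pick B−Pick A: −1242a + 88b = −0.2;  Pick C−Pick A: −831a − 840b = −269.1.
Solving gives a = 0.02136, b = 0.29922.
Then c = 887.9 − a·341 − b·370 = 769.90.
At (688, 536): z_contact = 14.70 + 160.38 + 769.90 = 944.98 m.
Depth below ground = 956.2 − 944.98 = 11.2 m.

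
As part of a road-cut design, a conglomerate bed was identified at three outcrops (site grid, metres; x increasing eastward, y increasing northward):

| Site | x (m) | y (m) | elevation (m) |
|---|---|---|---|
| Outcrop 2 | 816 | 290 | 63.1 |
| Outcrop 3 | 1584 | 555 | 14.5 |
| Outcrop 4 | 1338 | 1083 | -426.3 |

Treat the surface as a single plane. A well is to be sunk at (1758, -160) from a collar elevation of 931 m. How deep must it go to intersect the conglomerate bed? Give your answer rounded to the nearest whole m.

350 m

Two edge vectors: Outcrop 2→Outcrop 3 = (768, 265, -48.6), Outcrop 2→Outcrop 4 = (522, 793, -489.4).
Normal n = (Outcrop 2→Outcrop 3) × (Outcrop 2→Outcrop 4) = (-91151.2, 350490, 470694).
So ∂z/∂x = −n_x/n_z = 0.19365 and ∂z/∂y = −n_y/n_z = −0.74462.
Intercept c from Outcrop 2: 63.1 − 158.02 + 215.94 = 121.02.
At (1758, -160): z_contact = 340.4 + 119.1 + 121.02 = 580.6 m.
Depth below ground = 931 − 580.6 = 350 m.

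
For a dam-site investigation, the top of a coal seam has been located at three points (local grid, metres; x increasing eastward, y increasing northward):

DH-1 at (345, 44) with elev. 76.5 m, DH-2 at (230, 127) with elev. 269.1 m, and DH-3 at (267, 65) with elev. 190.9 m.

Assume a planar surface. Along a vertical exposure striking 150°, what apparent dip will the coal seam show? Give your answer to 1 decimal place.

46.9°

Two edge vectors: DH-1→DH-2 = (-115, 83, 192.6), DH-1→DH-3 = (-78, 21, 114.4).
Normal n = (DH-1→DH-2) × (DH-1→DH-3) = (5450.6, -1866.8, 4059).
So ∂z/∂x = −n_x/n_z = −1.34284 and ∂z/∂y = −n_y/n_z = 0.45992.
Unit vector along 150° is (sin 150°, cos 150°) = (0.5000, -0.8660).
Slope in that direction = a·(0.5000) + b·(-0.8660) = −1.06972.
Apparent dip = arctan|1.06972| = 46.9° (true dip is 54.8°, so apparent ≤ true as expected).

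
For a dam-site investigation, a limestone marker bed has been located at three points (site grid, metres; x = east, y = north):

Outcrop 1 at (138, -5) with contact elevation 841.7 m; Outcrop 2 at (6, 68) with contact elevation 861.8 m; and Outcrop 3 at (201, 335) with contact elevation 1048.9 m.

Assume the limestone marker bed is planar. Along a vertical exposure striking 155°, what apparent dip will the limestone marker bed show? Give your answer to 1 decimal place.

Let the plane be z = a·x + b·y + c.
Outcrop 2−Outcrop 1: −132a + 73b = 20.1;  Outcrop 3−Outcrop 1: 63a + 340b = 207.2.
Solving gives a = 0.16758, b = 0.57836.
Unit vector along 155° is (sin 155°, cos 155°) = (0.4226, -0.9063).
Slope in that direction = a·(0.4226) + b·(-0.9063) = −0.45335.
Apparent dip = arctan|0.45335| = 24.4° (true dip is 31.1°, so apparent ≤ true as expected).

24.4°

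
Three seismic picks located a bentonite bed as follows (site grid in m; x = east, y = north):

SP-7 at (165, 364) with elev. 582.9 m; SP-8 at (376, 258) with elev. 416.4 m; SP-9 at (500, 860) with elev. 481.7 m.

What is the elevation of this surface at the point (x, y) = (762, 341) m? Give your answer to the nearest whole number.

180 m

Two edge vectors: SP-7→SP-8 = (211, -106, -166.5), SP-7→SP-9 = (335, 496, -101.2).
Normal n = (SP-7→SP-8) × (SP-7→SP-9) = (93311.2, -34424.3, 140166).
So ∂z/∂x = −n_x/n_z = −0.66572 and ∂z/∂y = −n_y/n_z = 0.24560.
Intercept c from SP-7: 582.9 + 109.84 − 89.40 = 603.35.
At (762, 341): z = −507.3 + 83.7 + 603.35 = 179.8 m.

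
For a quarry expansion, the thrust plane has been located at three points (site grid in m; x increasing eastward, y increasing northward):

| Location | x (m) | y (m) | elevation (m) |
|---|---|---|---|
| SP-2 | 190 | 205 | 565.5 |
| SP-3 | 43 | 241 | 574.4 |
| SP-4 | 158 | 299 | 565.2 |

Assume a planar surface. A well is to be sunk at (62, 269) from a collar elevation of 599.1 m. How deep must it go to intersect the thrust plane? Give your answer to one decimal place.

Let the plane be z = a·x + b·y + c.
SP-3−SP-2: −147a + 36b = 8.9;  SP-4−SP-2: −32a + 94b = −0.3.
Solving gives a = −0.06690, b = −0.02597.
Then c = 565.5 − a·190 − b·205 = 583.53.
At (62, 269): z_contact = −4.15 − 6.99 + 583.53 = 572.40 m.
Depth below ground = 599.1 − 572.40 = 26.7 m.

26.7 m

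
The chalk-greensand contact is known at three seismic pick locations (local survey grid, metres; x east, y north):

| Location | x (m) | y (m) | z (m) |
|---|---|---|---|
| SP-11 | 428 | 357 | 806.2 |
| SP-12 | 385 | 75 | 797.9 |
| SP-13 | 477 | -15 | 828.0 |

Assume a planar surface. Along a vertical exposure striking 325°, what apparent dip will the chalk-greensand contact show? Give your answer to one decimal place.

Two edge vectors: SP-11→SP-12 = (-43, -282, -8.3), SP-11→SP-13 = (49, -372, 21.8).
Normal n = (SP-11→SP-12) × (SP-11→SP-13) = (-9235.2, 530.7, 29814).
So ∂z/∂x = −n_x/n_z = 0.30976 and ∂z/∂y = −n_y/n_z = −0.01780.
Unit vector along 325° is (sin 325°, cos 325°) = (-0.5736, 0.8192).
Slope in that direction = a·(-0.5736) + b·(0.8192) = −0.19225.
Apparent dip = arctan|0.19225| = 10.9° (true dip is 17.2°, so apparent ≤ true as expected).

10.9°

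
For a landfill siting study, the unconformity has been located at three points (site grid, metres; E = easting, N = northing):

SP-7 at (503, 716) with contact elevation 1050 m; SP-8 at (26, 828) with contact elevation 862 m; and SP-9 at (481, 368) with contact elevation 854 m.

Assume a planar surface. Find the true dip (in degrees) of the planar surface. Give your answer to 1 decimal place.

Let the plane be z = a·E + b·N + c.
SP-8−SP-7: −477a + 112b = −188;  SP-9−SP-7: −22a − 348b = −196.
Solving gives a = 0.51868, b = 0.53043.
Gradient magnitude |∇z| = √(a² + b²) = √(0.26902 + 0.28135) = 0.74187.
True dip = arctan(0.74187) = 36.6°, dipping toward SW (azimuth ≈ 224°).

36.6°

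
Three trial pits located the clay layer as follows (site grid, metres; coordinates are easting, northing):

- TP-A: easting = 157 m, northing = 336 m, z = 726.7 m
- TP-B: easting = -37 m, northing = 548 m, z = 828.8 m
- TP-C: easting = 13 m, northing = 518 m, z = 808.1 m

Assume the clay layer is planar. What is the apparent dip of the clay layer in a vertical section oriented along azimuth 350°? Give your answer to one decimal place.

Two edge vectors: TP-A→TP-B = (-194, 212, 102.1), TP-A→TP-C = (-144, 182, 81.4).
Normal n = (TP-A→TP-B) × (TP-A→TP-C) = (-1325.4, 1089.2, -4780).
So ∂z/∂easting = −n_x/n_z = −0.27728 and ∂z/∂northing = −n_y/n_z = 0.22787.
Unit vector along 350° is (sin 350°, cos 350°) = (-0.1736, 0.9848).
Slope in that direction = a·(-0.1736) + b·(0.9848) = 0.27255.
Apparent dip = arctan|0.27255| = 15.2° (true dip is 19.7°, so apparent ≤ true as expected).

15.2°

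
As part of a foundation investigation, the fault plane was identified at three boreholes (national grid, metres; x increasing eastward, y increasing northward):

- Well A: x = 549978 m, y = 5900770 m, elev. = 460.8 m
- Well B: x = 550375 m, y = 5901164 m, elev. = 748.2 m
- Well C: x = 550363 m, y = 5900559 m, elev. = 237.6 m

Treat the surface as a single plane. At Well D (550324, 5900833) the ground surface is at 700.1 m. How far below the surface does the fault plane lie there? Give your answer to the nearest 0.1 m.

226.1 m

Let the plane be z = a·x + b·y + c.
Well B−Well A: 397a + 394b = 287.4;  Well C−Well A: 385a − 211b = −223.2.
Solving gives a = −0.115942189, b = 0.846266622.
Then c = 460.8 − a·549978 − b·5900770 = −4929398.24.
At (550324, 5900833): z_contact = −63805.77 + 4993678.01 − 4929398.24 = 474.00 m.
Depth below ground = 700.1 − 474.00 = 226.1 m.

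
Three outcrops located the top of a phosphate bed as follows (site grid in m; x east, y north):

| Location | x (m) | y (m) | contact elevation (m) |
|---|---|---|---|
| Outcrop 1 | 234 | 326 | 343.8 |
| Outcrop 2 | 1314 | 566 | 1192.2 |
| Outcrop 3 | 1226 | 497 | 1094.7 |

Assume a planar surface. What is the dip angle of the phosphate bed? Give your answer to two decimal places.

41.12°

Two edge vectors: Outcrop 1→Outcrop 2 = (1080, 240, 848.4), Outcrop 1→Outcrop 3 = (992, 171, 750.9).
Normal n = (Outcrop 1→Outcrop 2) × (Outcrop 1→Outcrop 3) = (35139.6, 30640.8, -53400).
So ∂z/∂x = −n_x/n_z = 0.65804 and ∂z/∂y = −n_y/n_z = 0.57380.
Gradient magnitude |∇z| = √(a² + b²) = √(0.43302 + 0.32924) = 0.87308.
True dip = arctan(0.87308) = 41.12°, dipping toward SW (azimuth ≈ 229°).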